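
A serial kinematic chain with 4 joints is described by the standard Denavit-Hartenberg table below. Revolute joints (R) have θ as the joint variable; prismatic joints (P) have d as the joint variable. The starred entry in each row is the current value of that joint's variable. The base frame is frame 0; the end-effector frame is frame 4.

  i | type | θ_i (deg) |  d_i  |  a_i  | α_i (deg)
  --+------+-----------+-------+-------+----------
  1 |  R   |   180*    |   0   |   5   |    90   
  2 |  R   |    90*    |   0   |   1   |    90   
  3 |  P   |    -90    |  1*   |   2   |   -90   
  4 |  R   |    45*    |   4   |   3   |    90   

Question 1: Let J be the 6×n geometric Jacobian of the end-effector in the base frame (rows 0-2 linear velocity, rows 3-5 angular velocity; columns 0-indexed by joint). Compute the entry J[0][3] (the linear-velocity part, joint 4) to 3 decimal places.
axis z_3 = (-0.0000,0.0000,1.0000); lever o_n−o_3 = (2.1213,-2.1213,4.0000)
cross product → J_v[:, 3] = (2.1213,2.1213,0.0000)
J_ω[:, 3] = z_3
entry J[0][3] = 2.1213

2.121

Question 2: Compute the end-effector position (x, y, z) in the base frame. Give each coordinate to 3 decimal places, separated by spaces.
-3.879 -4.121 5.000

after link 1: o_1 = (-5.0000, 0.0000, 0.0000)
after link 2: o_2 = (-5.0000, 0.0000, 1.0000)
after link 3: o_3 = (-6.0000, -2.0000, 1.0000)
after link 4: o_4 = (-3.8787, -4.1213, 5.0000)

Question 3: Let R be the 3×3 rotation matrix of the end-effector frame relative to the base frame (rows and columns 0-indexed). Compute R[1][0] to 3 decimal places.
End-effector x-axis (col 0 of R) = (0.7071,-0.7071,0.0000)
R[1][0] = -0.7071

-0.707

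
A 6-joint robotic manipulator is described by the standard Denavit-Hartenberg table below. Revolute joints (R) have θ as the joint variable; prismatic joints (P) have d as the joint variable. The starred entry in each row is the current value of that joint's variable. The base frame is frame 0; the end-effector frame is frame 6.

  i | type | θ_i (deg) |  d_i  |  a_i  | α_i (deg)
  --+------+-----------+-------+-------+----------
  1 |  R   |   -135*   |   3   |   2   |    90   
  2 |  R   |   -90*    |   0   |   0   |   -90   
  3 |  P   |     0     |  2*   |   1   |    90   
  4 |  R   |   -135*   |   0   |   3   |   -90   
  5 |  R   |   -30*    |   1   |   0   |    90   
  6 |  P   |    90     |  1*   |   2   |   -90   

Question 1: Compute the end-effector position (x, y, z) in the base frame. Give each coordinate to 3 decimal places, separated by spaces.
after link 1: o_1 = (-1.4142, -1.4142, 3.0000)
after link 2: o_2 = (-1.4142, -1.4142, 3.0000)
after link 3: o_3 = (-2.8284, -2.8284, 2.0000)
after link 4: o_4 = (-1.3284, -1.3284, 4.1213)
after link 5: o_5 = (-0.8284, -0.8284, 3.4142)
after link 6: o_6 = (-0.6908, 0.5339, 1.6464)

-0.691 0.534 1.646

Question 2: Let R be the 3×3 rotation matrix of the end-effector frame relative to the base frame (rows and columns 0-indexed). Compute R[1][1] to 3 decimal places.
End-effector y-axis (col 1 of R) = (0.8624,-0.3624,0.3536)
R[1][1] = -0.3624

-0.362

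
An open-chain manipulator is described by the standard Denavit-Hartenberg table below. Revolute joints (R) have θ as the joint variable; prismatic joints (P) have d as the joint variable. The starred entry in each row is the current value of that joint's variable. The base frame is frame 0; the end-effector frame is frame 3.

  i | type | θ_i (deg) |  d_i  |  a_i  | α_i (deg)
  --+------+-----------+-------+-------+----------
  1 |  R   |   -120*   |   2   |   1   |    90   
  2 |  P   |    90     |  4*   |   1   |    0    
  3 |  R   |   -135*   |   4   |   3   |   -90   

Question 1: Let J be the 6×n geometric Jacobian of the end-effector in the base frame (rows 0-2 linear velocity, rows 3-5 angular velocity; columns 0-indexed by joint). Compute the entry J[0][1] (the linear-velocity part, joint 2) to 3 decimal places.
-0.866

prismatic axis z_1 = (-0.8660,0.5000,0.0000)
J_v[:, 1] = z_1; J_ω[:, 1] = (0,0,0)
entry J[0][1] = -0.8660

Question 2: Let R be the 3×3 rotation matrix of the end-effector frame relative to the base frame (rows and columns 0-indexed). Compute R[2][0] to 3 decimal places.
End-effector x-axis (col 0 of R) = (-0.3536,-0.6124,-0.7071)
R[2][0] = -0.7071

-0.707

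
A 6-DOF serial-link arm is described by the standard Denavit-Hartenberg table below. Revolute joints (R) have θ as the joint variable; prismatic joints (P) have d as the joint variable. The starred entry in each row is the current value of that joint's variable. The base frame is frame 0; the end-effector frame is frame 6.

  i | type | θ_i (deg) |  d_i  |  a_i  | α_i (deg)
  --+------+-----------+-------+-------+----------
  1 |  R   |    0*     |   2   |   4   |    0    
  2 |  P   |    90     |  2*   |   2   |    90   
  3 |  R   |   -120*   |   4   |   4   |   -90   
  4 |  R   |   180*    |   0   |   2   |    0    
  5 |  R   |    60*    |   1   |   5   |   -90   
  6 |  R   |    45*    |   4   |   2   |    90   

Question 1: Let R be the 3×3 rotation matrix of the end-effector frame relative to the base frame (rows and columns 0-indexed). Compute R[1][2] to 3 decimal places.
0.789

End-effector z-axis (col 2 of R) = (0.6124,0.7891,-0.0474)
R[1][2] = 0.7891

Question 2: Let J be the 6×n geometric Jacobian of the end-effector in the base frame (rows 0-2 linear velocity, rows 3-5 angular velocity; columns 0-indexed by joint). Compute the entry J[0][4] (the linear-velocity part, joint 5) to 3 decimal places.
-0.257

axis z_4 = (0.0000,0.8660,-0.5000); lever o_n−o_4 = (7.5549,-0.4872,-0.0155)
cross product → J_v[:, 4] = (-0.2570,-3.7774,-6.5427)
J_ω[:, 4] = z_4
entry J[0][4] = -0.2570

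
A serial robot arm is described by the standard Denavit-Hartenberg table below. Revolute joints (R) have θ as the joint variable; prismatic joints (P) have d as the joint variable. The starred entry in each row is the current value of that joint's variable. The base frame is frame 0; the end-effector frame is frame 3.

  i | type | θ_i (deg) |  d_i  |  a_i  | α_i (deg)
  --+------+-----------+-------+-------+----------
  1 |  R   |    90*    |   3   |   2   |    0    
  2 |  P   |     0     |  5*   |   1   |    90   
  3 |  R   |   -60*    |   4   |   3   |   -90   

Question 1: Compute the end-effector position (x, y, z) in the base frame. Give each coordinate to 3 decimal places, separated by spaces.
4.000 4.500 5.402

after link 1: o_1 = (0.0000, 2.0000, 3.0000)
after link 2: o_2 = (0.0000, 3.0000, 8.0000)
after link 3: o_3 = (4.0000, 4.5000, 5.4019)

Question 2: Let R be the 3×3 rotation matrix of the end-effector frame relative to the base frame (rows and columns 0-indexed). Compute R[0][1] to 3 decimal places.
-1.000

End-effector y-axis (col 1 of R) = (-1.0000,0.0000,-0.0000)
R[0][1] = -1.0000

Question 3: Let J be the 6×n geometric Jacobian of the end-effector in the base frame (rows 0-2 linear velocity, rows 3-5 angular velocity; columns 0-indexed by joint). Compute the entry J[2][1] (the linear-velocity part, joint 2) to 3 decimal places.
1.000

prismatic axis z_1 = (0.0000,0.0000,1.0000)
J_v[:, 1] = z_1; J_ω[:, 1] = (0,0,0)
entry J[2][1] = 1.0000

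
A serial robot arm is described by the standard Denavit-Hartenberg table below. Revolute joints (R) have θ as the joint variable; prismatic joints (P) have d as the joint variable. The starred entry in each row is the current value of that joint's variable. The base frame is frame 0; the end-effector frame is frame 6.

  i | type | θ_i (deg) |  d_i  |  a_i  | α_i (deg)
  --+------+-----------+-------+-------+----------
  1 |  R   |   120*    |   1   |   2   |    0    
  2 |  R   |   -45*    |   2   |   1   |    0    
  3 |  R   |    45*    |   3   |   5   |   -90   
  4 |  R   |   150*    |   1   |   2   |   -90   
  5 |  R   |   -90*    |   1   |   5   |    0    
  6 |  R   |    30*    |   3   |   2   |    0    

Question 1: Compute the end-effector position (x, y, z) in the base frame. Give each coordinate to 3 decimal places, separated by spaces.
-7.638 -0.820 7.964

after link 1: o_1 = (-1.0000, 1.7321, 1.0000)
after link 2: o_2 = (-0.7412, 2.6980, 3.0000)
after link 3: o_3 = (-3.2412, 7.0281, 6.0000)
after link 4: o_4 = (-3.2412, 5.0281, 5.0000)
after link 5: o_5 = (-7.3213, 2.0951, 5.8660)
after link 6: o_6 = (-7.6383, -0.8200, 7.9641)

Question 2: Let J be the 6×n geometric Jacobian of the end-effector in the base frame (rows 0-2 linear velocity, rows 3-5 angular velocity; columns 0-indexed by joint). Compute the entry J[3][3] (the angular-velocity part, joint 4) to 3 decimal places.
-0.866

axis z_3 = (-0.8660,-0.5000,0.0000); lever o_n−o_3 = (-4.3971,-7.8481,1.9641)
cross product → J_v[:, 3] = (-0.9821,1.7010,4.5981)
J_ω[:, 3] = z_3
entry J[3][3] = -0.8660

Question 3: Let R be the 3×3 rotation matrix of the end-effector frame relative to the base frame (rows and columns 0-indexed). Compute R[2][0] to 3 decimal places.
End-effector x-axis (col 0 of R) = (-0.5335,-0.8080,-0.2500)
R[2][0] = -0.2500

-0.250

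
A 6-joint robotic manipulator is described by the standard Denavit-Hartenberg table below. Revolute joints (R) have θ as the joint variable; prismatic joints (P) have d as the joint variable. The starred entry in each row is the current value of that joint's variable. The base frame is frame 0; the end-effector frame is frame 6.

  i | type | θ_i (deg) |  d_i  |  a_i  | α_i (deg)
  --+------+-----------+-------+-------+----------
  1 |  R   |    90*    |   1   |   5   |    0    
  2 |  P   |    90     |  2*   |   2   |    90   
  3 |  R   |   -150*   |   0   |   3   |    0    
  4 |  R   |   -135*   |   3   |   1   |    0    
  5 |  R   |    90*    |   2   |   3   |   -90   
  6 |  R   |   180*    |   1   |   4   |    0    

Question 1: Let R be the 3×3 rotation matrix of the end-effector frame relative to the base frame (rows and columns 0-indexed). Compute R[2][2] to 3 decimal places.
End-effector z-axis (col 2 of R) = (0.2588,0.0000,-0.9659)
R[2][2] = -0.9659

-0.966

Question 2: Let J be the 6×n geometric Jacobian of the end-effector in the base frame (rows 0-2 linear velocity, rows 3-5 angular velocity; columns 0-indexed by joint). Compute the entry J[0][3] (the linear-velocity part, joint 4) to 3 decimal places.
-0.259

axis z_3 = (0.0000,1.0000,0.0000); lever o_n−o_3 = (-0.9659,5.0000,-0.2588)
cross product → J_v[:, 3] = (-0.2588,-0.0000,0.9659)
J_ω[:, 3] = z_3
entry J[0][3] = -0.2588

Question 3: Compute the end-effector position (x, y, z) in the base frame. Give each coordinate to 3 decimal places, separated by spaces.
after link 1: o_1 = (0.0000, 5.0000, 1.0000)
after link 2: o_2 = (-2.0000, 5.0000, 3.0000)
after link 3: o_3 = (0.5981, 5.0000, 1.5000)
after link 4: o_4 = (0.3393, 8.0000, 2.4659)
after link 5: o_5 = (3.2370, 10.0000, 3.2424)
after link 6: o_6 = (-0.3678, 10.0000, 1.2412)

-0.368 10.000 1.241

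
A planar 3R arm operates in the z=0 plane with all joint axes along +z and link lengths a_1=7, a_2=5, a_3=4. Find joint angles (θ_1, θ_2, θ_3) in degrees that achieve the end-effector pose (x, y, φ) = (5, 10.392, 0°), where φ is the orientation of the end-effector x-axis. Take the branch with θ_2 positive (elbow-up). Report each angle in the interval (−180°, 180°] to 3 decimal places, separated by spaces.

wrist centre = target − a_3·(cos φ, sin φ) = (1.0000, 10.3920)
cos θ_2 = (108.9937−7²−5²)/(2·7·5) = 0.4999; θ_2 = 60.0060° (elbow-up)
β = atan2(10.3920,1.0000) = 84.5035°; ψ = atan2(4.3304,9.4995) = 24.5060°
θ_1 = β − ψ = 59.9975°
θ_3 = φ − θ_1 − θ_2 = -120.0035° (wrapped to (-180°,180°])

59.998 60.006 -120.003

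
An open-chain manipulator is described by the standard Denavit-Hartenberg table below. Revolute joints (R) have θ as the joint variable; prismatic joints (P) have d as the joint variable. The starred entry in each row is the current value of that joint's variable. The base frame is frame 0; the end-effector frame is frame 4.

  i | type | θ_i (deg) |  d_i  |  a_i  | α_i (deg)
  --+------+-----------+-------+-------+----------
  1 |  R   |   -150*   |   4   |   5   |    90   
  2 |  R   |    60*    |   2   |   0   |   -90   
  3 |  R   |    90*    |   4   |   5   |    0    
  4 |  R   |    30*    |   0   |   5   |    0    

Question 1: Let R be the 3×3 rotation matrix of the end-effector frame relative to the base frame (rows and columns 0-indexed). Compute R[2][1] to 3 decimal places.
-0.750

End-effector y-axis (col 1 of R) = (0.1250,0.6495,-0.7500)
R[2][1] = -0.7500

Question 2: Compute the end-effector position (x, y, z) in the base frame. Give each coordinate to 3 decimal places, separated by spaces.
after link 1: o_1 = (-4.3301, -2.5000, 4.0000)
after link 2: o_2 = (-5.3301, -0.7679, 4.0000)
after link 3: o_3 = (0.1699, -3.3660, 6.0000)
after link 4: o_4 = (3.4175, -6.4910, 3.8349)

3.417 -6.491 3.835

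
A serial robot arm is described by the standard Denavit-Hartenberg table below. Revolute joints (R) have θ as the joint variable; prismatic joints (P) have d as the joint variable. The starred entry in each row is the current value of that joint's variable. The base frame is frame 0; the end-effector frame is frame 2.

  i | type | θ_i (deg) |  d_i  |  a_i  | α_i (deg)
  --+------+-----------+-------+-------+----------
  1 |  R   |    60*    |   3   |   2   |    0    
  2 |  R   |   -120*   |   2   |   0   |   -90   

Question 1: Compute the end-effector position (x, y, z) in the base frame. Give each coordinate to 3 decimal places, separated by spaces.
1.000 1.732 5.000

after link 1: o_1 = (1.0000, 1.7321, 3.0000)
after link 2: o_2 = (1.0000, 1.7321, 5.0000)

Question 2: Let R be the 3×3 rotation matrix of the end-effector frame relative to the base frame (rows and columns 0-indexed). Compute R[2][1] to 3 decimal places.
End-effector y-axis (col 1 of R) = (0.0000,0.0000,-1.0000)
R[2][1] = -1.0000

-1.000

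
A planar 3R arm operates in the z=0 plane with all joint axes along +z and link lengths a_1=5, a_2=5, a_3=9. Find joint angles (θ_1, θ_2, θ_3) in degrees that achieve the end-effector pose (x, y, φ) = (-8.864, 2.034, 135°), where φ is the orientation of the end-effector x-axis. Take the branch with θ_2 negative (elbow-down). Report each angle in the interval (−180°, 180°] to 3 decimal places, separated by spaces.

wrist centre = target − a_3·(cos φ, sin φ) = (-2.5000, -4.3300)
cos θ_2 = (24.9988−5²−5²)/(2·5·5) = -0.5000; θ_2 = -120.0016° (elbow-down)
β = atan2(-4.3300,-2.5000) = -120.0013°; ψ = atan2(-4.3301,2.4999) = -60.0008°
θ_1 = β − ψ = -60.0005°
θ_3 = φ − θ_1 − θ_2 = -44.9978° (wrapped to (-180°,180°])

-60.001 -120.002 -44.998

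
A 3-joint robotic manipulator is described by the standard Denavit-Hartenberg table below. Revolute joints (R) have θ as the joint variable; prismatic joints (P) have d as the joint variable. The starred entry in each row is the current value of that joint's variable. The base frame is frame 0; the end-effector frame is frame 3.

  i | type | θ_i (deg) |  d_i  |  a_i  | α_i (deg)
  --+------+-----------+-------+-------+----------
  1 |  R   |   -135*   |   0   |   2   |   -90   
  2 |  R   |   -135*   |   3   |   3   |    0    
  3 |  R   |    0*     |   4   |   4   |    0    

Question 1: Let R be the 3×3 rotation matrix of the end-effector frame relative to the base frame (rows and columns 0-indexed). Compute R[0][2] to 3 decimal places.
0.707

End-effector z-axis (col 2 of R) = (0.7071,-0.7071,0.0000)
R[0][2] = 0.7071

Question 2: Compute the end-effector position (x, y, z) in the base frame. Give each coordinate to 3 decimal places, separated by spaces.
7.036 -2.864 4.950

after link 1: o_1 = (-1.4142, -1.4142, 0.0000)
after link 2: o_2 = (2.2071, -2.0355, 2.1213)
after link 3: o_3 = (7.0355, -2.8640, 4.9497)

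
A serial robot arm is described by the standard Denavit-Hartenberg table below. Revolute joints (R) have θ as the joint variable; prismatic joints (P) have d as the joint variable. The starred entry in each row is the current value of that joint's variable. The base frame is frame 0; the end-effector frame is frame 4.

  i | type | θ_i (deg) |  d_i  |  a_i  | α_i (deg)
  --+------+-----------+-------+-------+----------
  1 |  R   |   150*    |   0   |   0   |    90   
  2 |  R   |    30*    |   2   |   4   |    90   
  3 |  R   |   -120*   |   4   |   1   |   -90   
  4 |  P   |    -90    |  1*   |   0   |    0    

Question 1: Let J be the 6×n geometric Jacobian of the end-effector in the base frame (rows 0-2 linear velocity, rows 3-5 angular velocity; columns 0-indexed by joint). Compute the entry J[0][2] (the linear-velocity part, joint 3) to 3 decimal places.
-0.842

axis z_2 = (-0.4330,0.2500,-0.8660); lever o_n−o_2 = (-2.6896,-0.0245,-3.2811)
cross product → J_v[:, 2] = (-0.8415,0.9085,0.6830)
J_ω[:, 2] = z_2
entry J[0][2] = -0.8415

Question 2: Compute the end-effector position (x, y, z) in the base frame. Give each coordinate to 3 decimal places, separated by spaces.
-4.690 3.440 -1.281

after link 1: o_1 = (0.0000, 0.0000, 0.0000)
after link 2: o_2 = (-2.0000, 3.4641, 2.0000)
after link 3: o_3 = (-3.7901, 3.4976, -1.7141)
after link 4: o_4 = (-4.6896, 3.4396, -1.2811)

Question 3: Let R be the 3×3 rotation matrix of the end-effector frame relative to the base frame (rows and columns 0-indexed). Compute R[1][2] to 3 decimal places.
-0.058

End-effector z-axis (col 2 of R) = (-0.8995,-0.0580,0.4330)
R[1][2] = -0.0580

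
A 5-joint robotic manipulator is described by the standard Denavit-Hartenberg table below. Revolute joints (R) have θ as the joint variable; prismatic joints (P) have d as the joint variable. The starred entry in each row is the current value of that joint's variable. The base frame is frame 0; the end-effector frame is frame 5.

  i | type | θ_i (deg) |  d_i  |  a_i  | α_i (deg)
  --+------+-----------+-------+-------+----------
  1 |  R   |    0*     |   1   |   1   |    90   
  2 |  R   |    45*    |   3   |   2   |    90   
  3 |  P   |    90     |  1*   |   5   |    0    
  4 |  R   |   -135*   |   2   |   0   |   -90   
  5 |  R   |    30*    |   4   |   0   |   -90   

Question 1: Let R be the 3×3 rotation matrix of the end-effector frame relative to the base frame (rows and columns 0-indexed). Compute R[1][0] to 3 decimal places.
End-effector x-axis (col 0 of R) = (0.0795,0.6124,0.7866)
R[1][0] = 0.6124

0.612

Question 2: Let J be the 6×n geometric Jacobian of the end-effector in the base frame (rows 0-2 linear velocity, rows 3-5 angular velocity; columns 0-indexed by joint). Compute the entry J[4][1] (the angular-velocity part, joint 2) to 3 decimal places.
axis z_1 = (0.0000,-1.0000,0.0000); lever o_n−o_1 = (5.5355,-10.8284,1.2929)
cross product → J_v[:, 1] = (-1.2929,0.0000,5.5355)
J_ω[:, 1] = z_1
entry J[4][1] = -1.0000

-1.000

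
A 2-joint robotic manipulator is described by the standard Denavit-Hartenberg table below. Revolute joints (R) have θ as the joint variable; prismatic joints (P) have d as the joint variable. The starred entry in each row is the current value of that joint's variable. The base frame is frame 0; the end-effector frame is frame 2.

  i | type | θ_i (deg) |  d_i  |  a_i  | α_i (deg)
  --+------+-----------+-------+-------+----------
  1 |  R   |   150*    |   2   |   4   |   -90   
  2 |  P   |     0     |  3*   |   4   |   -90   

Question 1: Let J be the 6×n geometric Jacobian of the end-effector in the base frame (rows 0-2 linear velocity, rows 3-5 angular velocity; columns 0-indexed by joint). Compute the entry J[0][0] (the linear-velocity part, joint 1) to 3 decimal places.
axis z_0 = ẑ; lever o_n−o_0 = (-8.4282,1.4019,2.0000)
cross product → J_v[:, 0] = (-1.4019,-8.4282,0.0000)
J_ω[:, 0] = z_0
entry J[0][0] = -1.4019

-1.402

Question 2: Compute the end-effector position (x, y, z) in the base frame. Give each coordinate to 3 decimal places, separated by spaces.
after link 1: o_1 = (-3.4641, 2.0000, 2.0000)
after link 2: o_2 = (-8.4282, 1.4019, 2.0000)

-8.428 1.402 2.000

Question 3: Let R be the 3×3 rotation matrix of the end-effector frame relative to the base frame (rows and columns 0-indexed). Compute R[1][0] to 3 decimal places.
End-effector x-axis (col 0 of R) = (-0.8660,0.5000,0.0000)
R[1][0] = 0.5000

0.500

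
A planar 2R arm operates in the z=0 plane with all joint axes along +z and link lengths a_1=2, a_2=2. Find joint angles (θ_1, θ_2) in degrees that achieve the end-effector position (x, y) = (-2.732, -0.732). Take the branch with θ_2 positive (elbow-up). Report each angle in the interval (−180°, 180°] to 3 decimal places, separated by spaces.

149.998 90.003

cos θ_2 = (7.9996−2²−2²)/(2·2·2) = -0.0000; θ_2 = 90.0025° (elbow-up)
β = atan2(-0.7320,-2.7320) = -165.0007°; ψ = atan2(2.0000,1.9999) = 45.0013°
θ_1 = β − ψ = -210.0020°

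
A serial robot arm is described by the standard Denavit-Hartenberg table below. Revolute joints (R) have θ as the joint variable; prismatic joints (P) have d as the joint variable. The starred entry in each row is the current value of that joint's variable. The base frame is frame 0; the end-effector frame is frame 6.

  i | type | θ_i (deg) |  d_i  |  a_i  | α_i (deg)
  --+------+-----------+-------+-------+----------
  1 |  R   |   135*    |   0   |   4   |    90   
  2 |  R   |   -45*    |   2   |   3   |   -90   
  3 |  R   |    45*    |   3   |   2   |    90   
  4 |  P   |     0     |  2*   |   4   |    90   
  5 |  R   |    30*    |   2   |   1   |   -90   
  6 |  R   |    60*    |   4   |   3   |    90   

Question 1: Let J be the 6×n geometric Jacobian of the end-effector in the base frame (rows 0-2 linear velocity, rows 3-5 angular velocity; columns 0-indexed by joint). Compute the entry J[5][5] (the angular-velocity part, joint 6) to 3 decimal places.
-0.183

axis z_5 = (0.5536,0.8124,-0.1830); lever o_n−o_5 = (-0.0836,4.9987,0.0805)
cross product → J_v[:, 5] = (0.9803,-0.0293,2.8352)
J_ω[:, 5] = z_5
entry J[5][5] = -0.1830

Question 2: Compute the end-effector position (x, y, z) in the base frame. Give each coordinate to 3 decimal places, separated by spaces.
after link 1: o_1 = (-2.8284, 2.8284, 0.0000)
after link 2: o_2 = (-2.9142, 5.7426, -2.1213)
after link 3: o_3 = (-6.1213, 6.9497, -1.0000)
after link 4: o_4 = (-9.2426, 8.0711, -4.0000)
after link 5: o_5 = (-8.9086, 7.3710, -6.0972)
after link 6: o_6 = (-8.9922, 12.3697, -6.0167)

-8.992 12.370 -6.017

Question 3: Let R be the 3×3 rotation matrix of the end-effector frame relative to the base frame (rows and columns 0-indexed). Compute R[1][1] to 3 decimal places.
End-effector y-axis (col 1 of R) = (0.5536,0.8124,-0.1830)
R[1][1] = 0.8124

0.812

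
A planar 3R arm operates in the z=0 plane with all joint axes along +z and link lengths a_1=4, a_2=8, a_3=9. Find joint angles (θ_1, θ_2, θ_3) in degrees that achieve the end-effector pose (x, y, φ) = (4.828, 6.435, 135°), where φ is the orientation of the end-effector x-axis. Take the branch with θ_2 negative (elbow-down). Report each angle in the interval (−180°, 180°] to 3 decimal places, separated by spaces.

wrist centre = target − a_3·(cos φ, sin φ) = (11.1920, 0.0710)
cos θ_2 = (125.2650−4²−8²)/(2·4·8) = 0.7073; θ_2 = -44.9871° (elbow-down)
β = atan2(0.0710,11.1920) = 0.3637°; ψ = atan2(-5.6556,9.6581) = -30.3523°
θ_1 = β − ψ = 30.7159°
θ_3 = φ − θ_1 − θ_2 = 149.2712° (wrapped to (-180°,180°])

30.716 -44.987 149.271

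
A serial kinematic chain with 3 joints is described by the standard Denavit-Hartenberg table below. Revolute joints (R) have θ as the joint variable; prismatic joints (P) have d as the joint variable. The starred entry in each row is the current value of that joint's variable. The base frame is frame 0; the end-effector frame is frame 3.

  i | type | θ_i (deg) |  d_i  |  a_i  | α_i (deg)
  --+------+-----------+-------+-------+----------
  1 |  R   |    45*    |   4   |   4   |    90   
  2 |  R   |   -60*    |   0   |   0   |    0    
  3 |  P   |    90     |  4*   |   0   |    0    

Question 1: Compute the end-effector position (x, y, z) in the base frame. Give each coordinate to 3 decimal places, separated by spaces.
after link 1: o_1 = (2.8284, 2.8284, 4.0000)
after link 2: o_2 = (2.8284, 2.8284, 4.0000)
after link 3: o_3 = (5.6569, -0.0000, 4.0000)

5.657 -0.000 4.000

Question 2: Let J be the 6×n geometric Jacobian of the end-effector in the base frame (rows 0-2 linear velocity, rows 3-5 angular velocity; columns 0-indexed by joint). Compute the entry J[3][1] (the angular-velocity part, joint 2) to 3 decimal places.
axis z_1 = (0.7071,-0.7071,0.0000); lever o_n−o_1 = (2.8284,-2.8284,0.0000)
cross product → J_v[:, 1] = (0.0000,0.0000,-0.0000)
J_ω[:, 1] = z_1
entry J[3][1] = 0.7071

0.707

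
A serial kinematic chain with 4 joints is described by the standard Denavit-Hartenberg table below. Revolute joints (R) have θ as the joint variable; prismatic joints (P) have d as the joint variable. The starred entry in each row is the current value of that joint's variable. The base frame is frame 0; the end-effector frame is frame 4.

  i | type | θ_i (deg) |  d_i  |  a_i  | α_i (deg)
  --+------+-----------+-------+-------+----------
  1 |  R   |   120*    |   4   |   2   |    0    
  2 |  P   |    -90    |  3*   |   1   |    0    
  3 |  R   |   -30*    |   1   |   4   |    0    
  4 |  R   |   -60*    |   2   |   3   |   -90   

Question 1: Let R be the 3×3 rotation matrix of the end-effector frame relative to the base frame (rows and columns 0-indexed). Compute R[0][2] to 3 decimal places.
0.866

End-effector z-axis (col 2 of R) = (0.8660,0.5000,0.0000)
R[0][2] = 0.8660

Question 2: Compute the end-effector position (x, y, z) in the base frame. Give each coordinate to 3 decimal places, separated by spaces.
5.366 -0.366 10.000

after link 1: o_1 = (-1.0000, 1.7321, 4.0000)
after link 2: o_2 = (-0.1340, 2.2321, 7.0000)
after link 3: o_3 = (3.8660, 2.2321, 8.0000)
after link 4: o_4 = (5.3660, -0.3660, 10.0000)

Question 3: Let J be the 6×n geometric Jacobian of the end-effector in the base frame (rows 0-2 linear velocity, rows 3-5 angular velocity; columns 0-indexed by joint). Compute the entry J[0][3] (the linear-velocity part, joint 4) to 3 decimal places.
axis z_3 = (0.0000,0.0000,1.0000); lever o_n−o_3 = (1.5000,-2.5981,2.0000)
cross product → J_v[:, 3] = (2.5981,1.5000,-0.0000)
J_ω[:, 3] = z_3
entry J[0][3] = 2.5981

2.598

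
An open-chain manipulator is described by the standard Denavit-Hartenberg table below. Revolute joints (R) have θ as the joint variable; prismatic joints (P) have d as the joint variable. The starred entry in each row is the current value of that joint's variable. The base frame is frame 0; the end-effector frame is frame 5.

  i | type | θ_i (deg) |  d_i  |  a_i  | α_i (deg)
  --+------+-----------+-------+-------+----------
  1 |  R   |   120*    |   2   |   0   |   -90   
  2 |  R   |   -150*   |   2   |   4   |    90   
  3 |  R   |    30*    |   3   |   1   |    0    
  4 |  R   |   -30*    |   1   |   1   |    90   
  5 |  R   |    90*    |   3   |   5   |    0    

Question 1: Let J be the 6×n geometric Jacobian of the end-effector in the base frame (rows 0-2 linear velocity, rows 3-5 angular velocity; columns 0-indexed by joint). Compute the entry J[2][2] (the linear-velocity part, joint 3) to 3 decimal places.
1.250

axis z_2 = (0.2500,-0.4330,-0.8660); lever o_n−o_2 = (5.2231,-4.0466,-6.8612)
cross product → J_v[:, 2] = (-0.5335,-2.8080,1.2500)
J_ω[:, 2] = z_2
entry J[2][2] = 1.2500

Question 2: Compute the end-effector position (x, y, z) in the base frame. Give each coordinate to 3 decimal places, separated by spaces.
5.223 -8.047 -2.861

after link 1: o_1 = (0.0000, 0.0000, 2.0000)
after link 2: o_2 = (-0.0000, -4.0000, 4.0000)
after link 3: o_3 = (0.6920, -6.1986, 1.8349)
after link 4: o_4 = (1.3750, -7.3816, 1.4689)
after link 5: o_5 = (5.2231, -8.0466, -2.8612)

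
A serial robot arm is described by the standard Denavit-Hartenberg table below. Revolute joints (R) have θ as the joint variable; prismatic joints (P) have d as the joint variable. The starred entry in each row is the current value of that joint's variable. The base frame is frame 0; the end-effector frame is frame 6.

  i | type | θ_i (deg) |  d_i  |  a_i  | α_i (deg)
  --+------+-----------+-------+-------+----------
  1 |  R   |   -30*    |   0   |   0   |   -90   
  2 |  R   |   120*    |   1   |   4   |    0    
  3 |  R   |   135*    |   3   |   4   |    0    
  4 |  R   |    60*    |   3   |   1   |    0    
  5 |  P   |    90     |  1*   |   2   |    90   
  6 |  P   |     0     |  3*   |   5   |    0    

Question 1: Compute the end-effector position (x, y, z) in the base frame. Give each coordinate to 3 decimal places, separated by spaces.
8.107 4.557 -1.722

after link 1: o_1 = (0.0000, 0.0000, 0.0000)
after link 2: o_2 = (-1.2321, 1.8660, -3.4641)
after link 3: o_3 = (-0.6286, 4.9817, 0.3996)
after link 4: o_4 = (1.4837, 7.2263, 1.1067)
after link 5: o_5 = (3.2085, 7.3852, -0.3075)
after link 6: o_6 = (8.1075, 4.5568, -1.7217)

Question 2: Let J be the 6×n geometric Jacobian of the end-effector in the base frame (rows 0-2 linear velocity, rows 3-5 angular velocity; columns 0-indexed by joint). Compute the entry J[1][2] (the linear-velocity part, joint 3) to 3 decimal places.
-0.871

axis z_2 = (0.5000,0.8660,0.0000); lever o_n−o_2 = (9.3395,2.6907,1.7424)
cross product → J_v[:, 2] = (1.5089,-0.8712,-6.7429)
J_ω[:, 2] = z_2
entry J[1][2] = -0.8712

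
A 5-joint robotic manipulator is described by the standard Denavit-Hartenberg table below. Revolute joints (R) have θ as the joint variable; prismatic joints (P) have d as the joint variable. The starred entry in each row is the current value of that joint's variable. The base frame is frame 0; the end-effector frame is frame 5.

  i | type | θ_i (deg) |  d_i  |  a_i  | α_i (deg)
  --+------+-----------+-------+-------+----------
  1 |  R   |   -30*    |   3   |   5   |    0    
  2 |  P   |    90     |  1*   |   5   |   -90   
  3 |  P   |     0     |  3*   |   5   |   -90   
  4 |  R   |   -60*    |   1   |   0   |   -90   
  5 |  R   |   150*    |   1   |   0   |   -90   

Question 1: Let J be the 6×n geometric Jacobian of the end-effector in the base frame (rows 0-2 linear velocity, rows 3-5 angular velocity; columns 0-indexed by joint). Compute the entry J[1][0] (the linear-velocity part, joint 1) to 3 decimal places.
7.598

axis z_0 = ẑ; lever o_n−o_0 = (7.5981,8.1603,3.0000)
cross product → J_v[:, 0] = (-8.1603,7.5981,0.0000)
J_ω[:, 0] = z_0
entry J[1][0] = 7.5981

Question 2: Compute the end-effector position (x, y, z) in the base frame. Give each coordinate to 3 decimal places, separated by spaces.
7.598 8.160 3.000

after link 1: o_1 = (4.3301, -2.5000, 3.0000)
after link 2: o_2 = (6.8301, 1.8301, 4.0000)
after link 3: o_3 = (6.7321, 7.6603, 4.0000)
after link 4: o_4 = (6.7321, 7.6603, 3.0000)
after link 5: o_5 = (7.5981, 8.1603, 3.0000)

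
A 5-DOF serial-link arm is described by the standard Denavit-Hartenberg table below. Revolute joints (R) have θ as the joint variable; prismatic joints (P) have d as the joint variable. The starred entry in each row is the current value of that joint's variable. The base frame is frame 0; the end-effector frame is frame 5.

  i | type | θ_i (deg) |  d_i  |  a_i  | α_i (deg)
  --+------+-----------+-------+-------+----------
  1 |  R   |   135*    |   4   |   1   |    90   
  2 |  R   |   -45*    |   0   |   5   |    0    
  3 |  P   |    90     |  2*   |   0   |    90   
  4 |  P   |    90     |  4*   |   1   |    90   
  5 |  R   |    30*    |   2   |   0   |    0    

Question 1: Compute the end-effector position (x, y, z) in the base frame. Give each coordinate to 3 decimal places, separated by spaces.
-4.086 8.328 -0.950

after link 1: o_1 = (-0.7071, 0.7071, 4.0000)
after link 2: o_2 = (-3.2071, 3.2071, 0.4645)
after link 3: o_3 = (-1.7929, 4.6213, 0.4645)
after link 4: o_4 = (-3.0858, 7.3284, -2.3640)
after link 5: o_5 = (-4.0858, 8.3284, -0.9497)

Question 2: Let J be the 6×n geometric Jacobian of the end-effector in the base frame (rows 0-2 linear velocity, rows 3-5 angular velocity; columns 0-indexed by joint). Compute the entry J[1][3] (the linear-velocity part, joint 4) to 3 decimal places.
0.500

prismatic axis z_3 = (-0.5000,0.5000,-0.7071)
J_v[:, 3] = z_3; J_ω[:, 3] = (0,0,0)
entry J[1][3] = 0.5000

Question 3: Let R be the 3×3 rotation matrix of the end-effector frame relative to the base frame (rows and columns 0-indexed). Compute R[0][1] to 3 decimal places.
-0.787

End-effector y-axis (col 1 of R) = (-0.7866,0.0795,-0.6124)
R[0][1] = -0.7866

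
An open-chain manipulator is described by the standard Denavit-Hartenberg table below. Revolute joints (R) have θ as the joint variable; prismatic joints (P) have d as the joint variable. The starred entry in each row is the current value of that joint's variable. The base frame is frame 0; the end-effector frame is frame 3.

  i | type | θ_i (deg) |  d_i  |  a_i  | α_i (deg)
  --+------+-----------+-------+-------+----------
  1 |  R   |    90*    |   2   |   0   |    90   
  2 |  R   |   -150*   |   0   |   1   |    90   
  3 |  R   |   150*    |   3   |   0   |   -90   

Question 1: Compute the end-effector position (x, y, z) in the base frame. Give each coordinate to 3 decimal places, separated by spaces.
after link 1: o_1 = (0.0000, 0.0000, 2.0000)
after link 2: o_2 = (-0.0000, -0.8660, 1.5000)
after link 3: o_3 = (-0.0000, -2.3660, 4.0981)

-0.000 -2.366 4.098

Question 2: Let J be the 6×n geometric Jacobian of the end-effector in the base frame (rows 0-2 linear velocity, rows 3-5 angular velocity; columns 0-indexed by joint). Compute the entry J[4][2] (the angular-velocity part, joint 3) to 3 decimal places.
-0.500

axis z_2 = (-0.0000,-0.5000,0.8660); lever o_n−o_2 = (-0.0000,-1.5000,2.5981)
cross product → J_v[:, 2] = (0.0000,-0.0000,-0.0000)
J_ω[:, 2] = z_2
entry J[4][2] = -0.5000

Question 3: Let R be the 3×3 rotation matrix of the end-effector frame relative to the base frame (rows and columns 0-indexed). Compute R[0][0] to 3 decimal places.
0.500

End-effector x-axis (col 0 of R) = (0.5000,0.7500,0.4330)
R[0][0] = 0.5000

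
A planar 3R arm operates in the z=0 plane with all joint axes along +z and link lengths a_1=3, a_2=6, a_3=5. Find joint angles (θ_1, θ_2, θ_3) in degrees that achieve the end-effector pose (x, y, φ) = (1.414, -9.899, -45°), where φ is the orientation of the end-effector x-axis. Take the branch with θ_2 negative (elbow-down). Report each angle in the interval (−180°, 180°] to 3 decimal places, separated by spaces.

-44.996 -90.009 90.005

wrist centre = target − a_3·(cos φ, sin φ) = (-2.1215, -6.3635)
cos θ_2 = (44.9946−3²−6²)/(2·3·6) = -0.0001; θ_2 = -90.0086° (elbow-down)
β = atan2(-6.3635,-2.1215) = -108.4380°; ψ = atan2(-6.0000,2.9991) = -63.4418°
θ_1 = β − ψ = -44.9962°
θ_3 = φ − θ_1 − θ_2 = 90.0048° (wrapped to (-180°,180°])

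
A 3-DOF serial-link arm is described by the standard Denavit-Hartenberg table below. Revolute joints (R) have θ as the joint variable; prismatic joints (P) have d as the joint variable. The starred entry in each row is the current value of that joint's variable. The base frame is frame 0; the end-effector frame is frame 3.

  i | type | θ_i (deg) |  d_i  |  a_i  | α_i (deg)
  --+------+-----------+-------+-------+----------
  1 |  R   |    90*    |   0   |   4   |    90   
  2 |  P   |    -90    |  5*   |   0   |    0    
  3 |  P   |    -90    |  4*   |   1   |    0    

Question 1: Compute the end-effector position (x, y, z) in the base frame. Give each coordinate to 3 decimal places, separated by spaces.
9.000 3.000 0.000

after link 1: o_1 = (0.0000, 4.0000, 0.0000)
after link 2: o_2 = (5.0000, 4.0000, 0.0000)
after link 3: o_3 = (9.0000, 3.0000, 0.0000)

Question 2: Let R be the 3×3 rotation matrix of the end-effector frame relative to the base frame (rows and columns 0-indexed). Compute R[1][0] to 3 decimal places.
-1.000

End-effector x-axis (col 0 of R) = (-0.0000,-1.0000,-0.0000)
R[1][0] = -1.0000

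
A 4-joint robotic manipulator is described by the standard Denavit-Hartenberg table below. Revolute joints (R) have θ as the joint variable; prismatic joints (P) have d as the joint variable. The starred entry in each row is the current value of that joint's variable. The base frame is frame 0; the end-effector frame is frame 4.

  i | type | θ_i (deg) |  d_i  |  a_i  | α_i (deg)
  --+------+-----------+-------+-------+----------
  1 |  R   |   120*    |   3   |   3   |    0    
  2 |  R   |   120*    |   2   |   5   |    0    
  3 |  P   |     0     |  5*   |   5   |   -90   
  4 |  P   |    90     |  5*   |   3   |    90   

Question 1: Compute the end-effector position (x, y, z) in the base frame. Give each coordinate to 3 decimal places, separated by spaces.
after link 1: o_1 = (-1.5000, 2.5981, 3.0000)
after link 2: o_2 = (-4.0000, -1.7321, 5.0000)
after link 3: o_3 = (-6.5000, -6.0622, 10.0000)
after link 4: o_4 = (-2.1699, -8.5622, 7.0000)

-2.170 -8.562 7.000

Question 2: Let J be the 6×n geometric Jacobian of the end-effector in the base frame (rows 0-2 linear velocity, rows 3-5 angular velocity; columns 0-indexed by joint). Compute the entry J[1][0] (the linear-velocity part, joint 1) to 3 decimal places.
axis z_0 = ẑ; lever o_n−o_0 = (-2.1699,-8.5622,7.0000)
cross product → J_v[:, 0] = (8.5622,-2.1699,0.0000)
J_ω[:, 0] = z_0
entry J[1][0] = -2.1699

-2.170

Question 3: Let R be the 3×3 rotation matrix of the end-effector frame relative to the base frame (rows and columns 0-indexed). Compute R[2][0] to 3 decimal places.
-1.000

End-effector x-axis (col 0 of R) = (0.0000,-0.0000,-1.0000)
R[2][0] = -1.0000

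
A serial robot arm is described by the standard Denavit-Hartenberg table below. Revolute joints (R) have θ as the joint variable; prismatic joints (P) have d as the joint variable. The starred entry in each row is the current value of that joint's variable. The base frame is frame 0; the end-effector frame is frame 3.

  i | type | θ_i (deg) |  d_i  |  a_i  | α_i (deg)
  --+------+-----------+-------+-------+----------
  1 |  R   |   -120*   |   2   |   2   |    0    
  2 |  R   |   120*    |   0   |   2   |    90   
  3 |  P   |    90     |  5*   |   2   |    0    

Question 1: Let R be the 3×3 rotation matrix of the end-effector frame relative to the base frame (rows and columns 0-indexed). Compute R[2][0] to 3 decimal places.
1.000

End-effector x-axis (col 0 of R) = (0.0000,0.0000,1.0000)
R[2][0] = 1.0000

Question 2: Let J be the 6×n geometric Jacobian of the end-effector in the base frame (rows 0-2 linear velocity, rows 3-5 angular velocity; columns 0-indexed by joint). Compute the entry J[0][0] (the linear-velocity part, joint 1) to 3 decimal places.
axis z_0 = ẑ; lever o_n−o_0 = (1.0000,-6.7321,4.0000)
cross product → J_v[:, 0] = (6.7321,1.0000,-0.0000)
J_ω[:, 0] = z_0
entry J[0][0] = 6.7321

6.732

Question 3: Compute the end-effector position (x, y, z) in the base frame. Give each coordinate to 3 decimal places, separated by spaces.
1.000 -6.732 4.000

after link 1: o_1 = (-1.0000, -1.7321, 2.0000)
after link 2: o_2 = (1.0000, -1.7321, 2.0000)
after link 3: o_3 = (1.0000, -6.7321, 4.0000)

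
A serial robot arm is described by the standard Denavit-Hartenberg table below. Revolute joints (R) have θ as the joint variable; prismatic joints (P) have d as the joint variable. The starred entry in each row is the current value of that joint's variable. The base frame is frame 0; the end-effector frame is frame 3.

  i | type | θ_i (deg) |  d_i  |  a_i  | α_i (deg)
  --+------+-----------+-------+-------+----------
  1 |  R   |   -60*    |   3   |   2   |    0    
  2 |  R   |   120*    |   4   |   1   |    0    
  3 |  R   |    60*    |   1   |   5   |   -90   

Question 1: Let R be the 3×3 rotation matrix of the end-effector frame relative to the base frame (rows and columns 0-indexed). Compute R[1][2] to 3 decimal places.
End-effector z-axis (col 2 of R) = (-0.8660,-0.5000,0.0000)
R[1][2] = -0.5000

-0.500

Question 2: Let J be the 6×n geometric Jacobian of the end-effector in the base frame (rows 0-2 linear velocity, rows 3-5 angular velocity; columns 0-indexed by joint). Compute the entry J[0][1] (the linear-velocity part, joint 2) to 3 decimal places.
-5.196

axis z_1 = (0.0000,0.0000,1.0000); lever o_n−o_1 = (-2.0000,5.1962,5.0000)
cross product → J_v[:, 1] = (-5.1962,-2.0000,0.0000)
J_ω[:, 1] = z_1
entry J[0][1] = -5.1962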